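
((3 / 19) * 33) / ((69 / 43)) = 1419 / 437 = 3.25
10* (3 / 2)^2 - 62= -79 / 2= -39.50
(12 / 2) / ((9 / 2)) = 4 / 3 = 1.33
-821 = -821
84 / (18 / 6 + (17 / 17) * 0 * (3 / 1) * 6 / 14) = 28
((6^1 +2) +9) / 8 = 17 / 8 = 2.12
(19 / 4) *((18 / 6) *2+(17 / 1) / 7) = 1121 / 28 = 40.04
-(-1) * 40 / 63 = 40 / 63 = 0.63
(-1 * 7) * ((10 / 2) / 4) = -35 / 4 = -8.75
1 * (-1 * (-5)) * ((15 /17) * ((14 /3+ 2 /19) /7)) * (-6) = -2400 /133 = -18.05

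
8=8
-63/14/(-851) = 9/1702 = 0.01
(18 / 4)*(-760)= -3420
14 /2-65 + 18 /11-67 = -1357 /11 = -123.36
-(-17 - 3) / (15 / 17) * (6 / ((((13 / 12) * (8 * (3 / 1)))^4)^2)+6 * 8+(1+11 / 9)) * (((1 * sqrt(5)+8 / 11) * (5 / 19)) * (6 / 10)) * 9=802313582101451 / 681950882756+802313582101451 * sqrt(5) / 495964278368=4793.75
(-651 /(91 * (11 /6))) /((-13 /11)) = 558 /169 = 3.30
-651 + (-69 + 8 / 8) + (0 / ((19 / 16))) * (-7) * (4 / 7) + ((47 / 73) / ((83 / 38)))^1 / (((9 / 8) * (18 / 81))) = -4349277 / 6059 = -717.82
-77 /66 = -7 /6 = -1.17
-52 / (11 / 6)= -312 / 11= -28.36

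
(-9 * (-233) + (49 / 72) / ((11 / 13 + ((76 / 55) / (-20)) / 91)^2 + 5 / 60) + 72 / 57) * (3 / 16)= 1435117298019589 / 3646277327456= 393.58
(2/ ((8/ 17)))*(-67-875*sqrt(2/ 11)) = -14875*sqrt(22)/ 44-1139/ 4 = -1870.43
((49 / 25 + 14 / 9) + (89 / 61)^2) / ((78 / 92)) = 217374656 / 32651775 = 6.66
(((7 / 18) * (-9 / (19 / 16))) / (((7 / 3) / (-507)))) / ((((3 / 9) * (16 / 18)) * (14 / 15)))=616005 / 266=2315.81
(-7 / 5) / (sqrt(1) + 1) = -0.70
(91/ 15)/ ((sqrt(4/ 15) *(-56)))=-13 *sqrt(15)/ 240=-0.21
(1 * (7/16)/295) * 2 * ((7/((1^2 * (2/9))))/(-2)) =-441/9440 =-0.05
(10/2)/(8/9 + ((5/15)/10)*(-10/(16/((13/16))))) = 11520/2009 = 5.73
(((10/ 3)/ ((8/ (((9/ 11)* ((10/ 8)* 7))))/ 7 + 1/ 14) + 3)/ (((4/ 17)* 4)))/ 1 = 301869/ 16304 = 18.52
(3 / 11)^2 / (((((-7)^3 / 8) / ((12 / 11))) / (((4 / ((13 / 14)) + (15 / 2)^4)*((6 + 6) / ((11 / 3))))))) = -116466984 / 5934929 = -19.62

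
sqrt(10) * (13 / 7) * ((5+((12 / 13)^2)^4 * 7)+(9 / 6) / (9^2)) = 383596106479 * sqrt(10) / 23718939426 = 51.14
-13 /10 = -1.30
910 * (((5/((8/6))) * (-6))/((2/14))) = -143325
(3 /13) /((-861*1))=-1 /3731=-0.00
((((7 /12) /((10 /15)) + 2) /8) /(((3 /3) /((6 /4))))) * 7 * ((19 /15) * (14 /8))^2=2847929 /153600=18.54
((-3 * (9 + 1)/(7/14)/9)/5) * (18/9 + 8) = -40/3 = -13.33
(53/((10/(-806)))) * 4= -85436/5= -17087.20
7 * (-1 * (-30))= 210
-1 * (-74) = 74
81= 81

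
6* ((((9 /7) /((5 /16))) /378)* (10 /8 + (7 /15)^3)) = 0.09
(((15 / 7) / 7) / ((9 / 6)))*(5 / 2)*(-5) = -125 / 49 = -2.55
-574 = -574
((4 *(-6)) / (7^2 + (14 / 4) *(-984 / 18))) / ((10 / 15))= 108 / 427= 0.25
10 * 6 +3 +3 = 66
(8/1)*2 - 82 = -66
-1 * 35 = -35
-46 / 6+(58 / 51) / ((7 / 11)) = -2099 / 357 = -5.88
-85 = -85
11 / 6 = 1.83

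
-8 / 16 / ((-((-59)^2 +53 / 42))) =21 / 146255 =0.00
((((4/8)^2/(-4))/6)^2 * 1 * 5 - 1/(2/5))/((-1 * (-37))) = -23035/340992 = -0.07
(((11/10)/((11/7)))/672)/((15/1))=1/14400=0.00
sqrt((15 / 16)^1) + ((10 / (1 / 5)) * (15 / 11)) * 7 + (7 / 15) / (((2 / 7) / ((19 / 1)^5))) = sqrt(15) / 4 + 1334774861 / 330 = 4044773.27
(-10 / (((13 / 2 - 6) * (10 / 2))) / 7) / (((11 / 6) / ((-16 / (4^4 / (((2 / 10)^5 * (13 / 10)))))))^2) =-0.00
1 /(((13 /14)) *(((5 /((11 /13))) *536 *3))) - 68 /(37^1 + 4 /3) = -27716933 /15625740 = -1.77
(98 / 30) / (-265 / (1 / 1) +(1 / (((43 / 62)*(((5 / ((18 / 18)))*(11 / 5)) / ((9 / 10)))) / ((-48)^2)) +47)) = 3311 / 54534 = 0.06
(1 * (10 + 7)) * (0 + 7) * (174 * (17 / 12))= 29333.50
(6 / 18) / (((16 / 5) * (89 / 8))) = 5 / 534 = 0.01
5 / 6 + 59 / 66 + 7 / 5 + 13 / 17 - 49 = -42176 / 935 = -45.11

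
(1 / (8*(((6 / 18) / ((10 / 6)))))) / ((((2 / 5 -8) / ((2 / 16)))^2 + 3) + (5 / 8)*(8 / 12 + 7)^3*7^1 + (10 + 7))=3375 / 30715981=0.00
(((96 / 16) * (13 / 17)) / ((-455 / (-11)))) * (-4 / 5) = -264 / 2975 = -0.09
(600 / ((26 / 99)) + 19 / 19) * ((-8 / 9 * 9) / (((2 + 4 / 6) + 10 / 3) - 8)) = 118852 / 13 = 9142.46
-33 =-33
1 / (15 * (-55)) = -1 / 825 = -0.00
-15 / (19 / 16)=-240 / 19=-12.63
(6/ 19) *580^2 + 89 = 2020091/ 19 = 106320.58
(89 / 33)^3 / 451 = 704969 / 16207587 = 0.04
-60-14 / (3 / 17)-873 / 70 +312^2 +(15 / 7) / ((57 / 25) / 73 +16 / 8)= 75662029477 / 778470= 97193.25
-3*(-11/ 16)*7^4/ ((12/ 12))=79233/ 16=4952.06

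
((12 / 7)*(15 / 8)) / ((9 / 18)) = 6.43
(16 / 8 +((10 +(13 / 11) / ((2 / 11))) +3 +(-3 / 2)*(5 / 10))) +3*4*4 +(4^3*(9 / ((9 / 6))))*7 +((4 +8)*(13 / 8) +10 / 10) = 11109 / 4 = 2777.25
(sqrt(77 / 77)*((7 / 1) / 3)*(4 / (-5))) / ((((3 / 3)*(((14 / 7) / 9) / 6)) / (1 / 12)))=-21 / 5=-4.20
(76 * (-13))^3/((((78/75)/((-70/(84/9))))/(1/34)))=3477513000/17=204559588.24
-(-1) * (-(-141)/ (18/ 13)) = 611/ 6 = 101.83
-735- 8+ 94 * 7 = -85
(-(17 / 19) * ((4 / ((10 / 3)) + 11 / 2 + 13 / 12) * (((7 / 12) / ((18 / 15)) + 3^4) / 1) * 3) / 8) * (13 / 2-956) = 9827981843 / 48640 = 202055.55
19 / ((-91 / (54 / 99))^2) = 684 / 1002001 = 0.00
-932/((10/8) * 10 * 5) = -1864/125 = -14.91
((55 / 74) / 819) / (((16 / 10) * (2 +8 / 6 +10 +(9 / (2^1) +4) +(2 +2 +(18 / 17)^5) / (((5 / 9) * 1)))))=1952303375 / 108180265072152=0.00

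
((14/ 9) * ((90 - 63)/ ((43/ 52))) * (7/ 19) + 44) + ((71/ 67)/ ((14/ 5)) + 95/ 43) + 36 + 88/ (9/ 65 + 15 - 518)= 1266530849947/ 12524392678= 101.13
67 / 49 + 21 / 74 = 5987 / 3626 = 1.65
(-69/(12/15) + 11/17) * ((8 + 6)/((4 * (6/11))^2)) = -251.76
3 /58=0.05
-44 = -44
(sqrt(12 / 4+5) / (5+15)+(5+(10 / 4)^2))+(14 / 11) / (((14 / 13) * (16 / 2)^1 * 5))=sqrt(2) / 10+4963 / 440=11.42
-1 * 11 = -11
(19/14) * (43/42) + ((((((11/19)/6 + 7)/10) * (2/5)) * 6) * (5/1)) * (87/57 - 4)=-19.68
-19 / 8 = -2.38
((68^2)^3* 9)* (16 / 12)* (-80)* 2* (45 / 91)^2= -384396772442112000 / 8281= -46419124796777.20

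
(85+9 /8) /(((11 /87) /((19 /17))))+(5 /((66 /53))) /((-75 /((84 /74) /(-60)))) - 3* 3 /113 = 1071297032407 /1407324600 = 761.23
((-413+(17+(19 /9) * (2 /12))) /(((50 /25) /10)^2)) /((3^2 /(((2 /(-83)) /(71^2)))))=534125 /101671929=0.01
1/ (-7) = -1/ 7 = -0.14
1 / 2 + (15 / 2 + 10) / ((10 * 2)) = 11 / 8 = 1.38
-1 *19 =-19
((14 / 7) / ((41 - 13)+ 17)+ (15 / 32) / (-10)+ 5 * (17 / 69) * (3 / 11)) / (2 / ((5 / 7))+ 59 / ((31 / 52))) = 7533899 / 2298713472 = 0.00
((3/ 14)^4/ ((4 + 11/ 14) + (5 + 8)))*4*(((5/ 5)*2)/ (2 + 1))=9/ 28469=0.00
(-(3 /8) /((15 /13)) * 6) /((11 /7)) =-273 /220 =-1.24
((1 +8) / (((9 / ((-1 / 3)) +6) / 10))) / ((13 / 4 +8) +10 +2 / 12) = -360 / 1799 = -0.20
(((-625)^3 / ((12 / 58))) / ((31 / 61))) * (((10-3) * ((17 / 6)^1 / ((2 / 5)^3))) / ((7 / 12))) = -917755126953125 / 744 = -1233541837302.59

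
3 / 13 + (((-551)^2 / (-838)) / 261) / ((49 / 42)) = -109700 / 114387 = -0.96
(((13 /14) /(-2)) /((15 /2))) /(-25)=13 /5250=0.00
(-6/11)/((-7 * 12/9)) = 9/154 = 0.06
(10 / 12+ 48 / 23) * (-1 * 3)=-403 / 46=-8.76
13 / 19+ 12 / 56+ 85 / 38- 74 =-9425 / 133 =-70.86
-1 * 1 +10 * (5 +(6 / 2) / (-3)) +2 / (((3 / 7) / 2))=145 / 3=48.33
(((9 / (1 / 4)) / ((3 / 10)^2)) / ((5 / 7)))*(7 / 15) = 784 / 3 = 261.33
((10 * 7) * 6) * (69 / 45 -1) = 224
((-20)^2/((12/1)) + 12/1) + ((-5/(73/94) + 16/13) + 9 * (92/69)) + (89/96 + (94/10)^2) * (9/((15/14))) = 4567369481/5694000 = 802.14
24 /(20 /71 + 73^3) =1704 /27620227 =0.00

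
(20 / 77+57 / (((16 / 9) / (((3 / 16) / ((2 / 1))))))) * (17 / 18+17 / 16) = 37206727 / 5677056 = 6.55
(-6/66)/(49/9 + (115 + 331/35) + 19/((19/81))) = -315/730774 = -0.00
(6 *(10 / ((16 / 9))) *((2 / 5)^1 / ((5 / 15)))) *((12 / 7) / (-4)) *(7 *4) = -486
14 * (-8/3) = -112/3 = -37.33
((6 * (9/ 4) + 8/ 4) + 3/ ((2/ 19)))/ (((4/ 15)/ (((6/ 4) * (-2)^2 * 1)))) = 990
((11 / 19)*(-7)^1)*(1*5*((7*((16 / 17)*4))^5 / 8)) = -868481981480960 / 26977283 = -32193085.62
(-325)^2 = 105625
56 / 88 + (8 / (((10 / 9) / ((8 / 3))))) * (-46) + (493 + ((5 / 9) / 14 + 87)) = -2096491 / 6930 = -302.52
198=198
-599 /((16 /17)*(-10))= 10183 /160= 63.64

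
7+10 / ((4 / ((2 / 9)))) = 68 / 9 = 7.56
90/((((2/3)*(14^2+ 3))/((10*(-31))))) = -210.30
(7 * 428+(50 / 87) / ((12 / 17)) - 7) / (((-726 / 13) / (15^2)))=-12045.74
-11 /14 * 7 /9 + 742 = 13345 /18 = 741.39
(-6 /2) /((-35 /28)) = 12 /5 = 2.40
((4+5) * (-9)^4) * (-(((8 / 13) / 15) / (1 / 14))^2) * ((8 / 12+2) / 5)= -219469824 / 21125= -10389.10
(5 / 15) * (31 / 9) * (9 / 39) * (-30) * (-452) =140120 / 39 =3592.82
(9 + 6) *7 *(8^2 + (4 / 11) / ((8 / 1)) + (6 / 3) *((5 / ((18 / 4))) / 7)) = 446035 / 66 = 6758.11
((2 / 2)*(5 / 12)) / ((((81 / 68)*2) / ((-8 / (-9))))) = 340 / 2187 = 0.16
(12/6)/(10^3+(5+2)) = 2/1007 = 0.00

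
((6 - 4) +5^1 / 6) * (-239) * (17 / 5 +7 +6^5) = -79090358 / 15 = -5272690.53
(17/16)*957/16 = 16269/256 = 63.55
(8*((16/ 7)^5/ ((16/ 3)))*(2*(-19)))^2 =3572313278644224/ 282475249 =12646464.75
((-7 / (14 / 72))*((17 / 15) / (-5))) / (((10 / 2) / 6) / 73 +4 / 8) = 11169 / 700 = 15.96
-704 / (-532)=176 / 133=1.32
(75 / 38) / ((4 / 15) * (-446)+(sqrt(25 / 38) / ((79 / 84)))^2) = -7021125 / 420443872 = -0.02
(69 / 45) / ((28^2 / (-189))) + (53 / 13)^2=1538057 / 94640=16.25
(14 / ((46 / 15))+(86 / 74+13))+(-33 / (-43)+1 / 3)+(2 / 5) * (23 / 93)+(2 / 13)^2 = 19.95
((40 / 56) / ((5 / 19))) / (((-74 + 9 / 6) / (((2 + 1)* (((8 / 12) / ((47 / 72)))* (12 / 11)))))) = -65664 / 524755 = -0.13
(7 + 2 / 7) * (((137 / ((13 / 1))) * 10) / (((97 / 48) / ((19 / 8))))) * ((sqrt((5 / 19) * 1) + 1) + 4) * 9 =3772980 * sqrt(95) / 8827 + 358433100 / 8827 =44772.58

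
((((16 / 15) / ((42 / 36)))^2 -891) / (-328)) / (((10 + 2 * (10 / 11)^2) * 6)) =131944571 / 3399228000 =0.04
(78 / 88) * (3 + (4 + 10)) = 663 / 44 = 15.07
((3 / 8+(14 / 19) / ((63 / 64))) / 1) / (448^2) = 1537 / 274563072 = 0.00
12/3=4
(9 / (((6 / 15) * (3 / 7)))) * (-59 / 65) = -47.65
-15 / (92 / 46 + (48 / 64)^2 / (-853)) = -204720 / 27287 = -7.50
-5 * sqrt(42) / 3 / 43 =-5 * sqrt(42) / 129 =-0.25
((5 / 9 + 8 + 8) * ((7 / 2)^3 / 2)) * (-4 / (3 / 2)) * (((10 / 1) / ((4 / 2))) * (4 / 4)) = -255535 / 54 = -4732.13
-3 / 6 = -1 / 2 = -0.50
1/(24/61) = 61/24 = 2.54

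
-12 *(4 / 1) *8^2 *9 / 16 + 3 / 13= -22461 / 13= -1727.77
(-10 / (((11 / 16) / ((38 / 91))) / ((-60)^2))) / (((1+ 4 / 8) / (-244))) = 3560448000 / 1001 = 3556891.11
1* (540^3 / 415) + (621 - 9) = 31543596 / 83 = 380043.33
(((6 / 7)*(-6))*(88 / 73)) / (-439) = 3168 / 224329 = 0.01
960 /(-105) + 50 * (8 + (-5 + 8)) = 540.86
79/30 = 2.63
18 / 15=6 / 5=1.20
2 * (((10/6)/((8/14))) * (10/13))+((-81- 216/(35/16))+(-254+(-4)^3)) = -673294/1365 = -493.26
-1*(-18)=18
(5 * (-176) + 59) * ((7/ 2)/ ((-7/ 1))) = 821/ 2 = 410.50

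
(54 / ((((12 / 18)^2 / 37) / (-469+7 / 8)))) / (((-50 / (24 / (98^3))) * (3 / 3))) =2886111 / 2689120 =1.07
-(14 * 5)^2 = -4900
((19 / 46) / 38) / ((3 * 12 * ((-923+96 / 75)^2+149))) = 625 / 1758913689888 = 0.00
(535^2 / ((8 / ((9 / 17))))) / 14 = 2576025 / 1904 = 1352.95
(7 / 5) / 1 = 7 / 5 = 1.40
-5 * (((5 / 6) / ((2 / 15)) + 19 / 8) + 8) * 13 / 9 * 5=-43225 / 72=-600.35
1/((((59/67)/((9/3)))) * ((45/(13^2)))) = 12.79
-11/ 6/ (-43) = 11/ 258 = 0.04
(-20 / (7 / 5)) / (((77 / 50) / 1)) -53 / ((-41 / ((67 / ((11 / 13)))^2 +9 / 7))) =1968339696 / 243089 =8097.20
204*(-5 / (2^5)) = -255 / 8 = -31.88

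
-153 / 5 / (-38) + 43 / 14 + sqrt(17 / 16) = sqrt(17) / 4 + 2578 / 665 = 4.91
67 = 67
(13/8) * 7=91/8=11.38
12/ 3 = 4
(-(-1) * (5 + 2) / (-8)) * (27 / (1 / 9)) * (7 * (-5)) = 7441.88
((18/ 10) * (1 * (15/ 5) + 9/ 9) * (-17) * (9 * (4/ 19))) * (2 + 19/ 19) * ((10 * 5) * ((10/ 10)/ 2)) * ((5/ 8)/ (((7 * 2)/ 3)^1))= -2329.51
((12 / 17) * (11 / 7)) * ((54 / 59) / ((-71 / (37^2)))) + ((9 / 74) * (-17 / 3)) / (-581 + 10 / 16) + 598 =49534213152490 / 85636267381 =578.43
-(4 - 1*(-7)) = -11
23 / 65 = 0.35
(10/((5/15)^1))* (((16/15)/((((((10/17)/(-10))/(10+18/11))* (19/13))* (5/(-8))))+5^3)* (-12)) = -133925736/1045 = -128158.60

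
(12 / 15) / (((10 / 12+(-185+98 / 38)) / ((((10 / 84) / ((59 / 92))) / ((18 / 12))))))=-13984 / 25648539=-0.00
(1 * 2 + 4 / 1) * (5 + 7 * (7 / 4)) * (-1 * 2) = -207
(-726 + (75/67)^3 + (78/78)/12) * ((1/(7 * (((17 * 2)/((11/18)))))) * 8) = -28763723923/1932703038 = -14.88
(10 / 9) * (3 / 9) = 10 / 27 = 0.37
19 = 19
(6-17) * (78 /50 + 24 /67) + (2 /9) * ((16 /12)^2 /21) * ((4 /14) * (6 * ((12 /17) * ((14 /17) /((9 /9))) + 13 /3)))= -120706051789 /5763881025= -20.94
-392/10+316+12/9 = 4172/15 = 278.13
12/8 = 3/2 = 1.50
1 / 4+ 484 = 1937 / 4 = 484.25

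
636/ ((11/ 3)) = 173.45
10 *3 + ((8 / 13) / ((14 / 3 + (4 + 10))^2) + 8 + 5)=219137 / 5096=43.00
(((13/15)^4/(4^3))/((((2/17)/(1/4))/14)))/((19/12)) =3398759/20520000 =0.17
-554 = -554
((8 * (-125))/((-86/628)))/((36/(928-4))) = 24178000/129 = 187426.36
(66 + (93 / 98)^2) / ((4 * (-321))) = -214171 / 4110512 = -0.05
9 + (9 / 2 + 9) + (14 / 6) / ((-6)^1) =199 / 9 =22.11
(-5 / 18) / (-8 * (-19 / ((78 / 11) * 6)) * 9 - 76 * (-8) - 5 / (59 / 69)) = -3835 / 8757234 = -0.00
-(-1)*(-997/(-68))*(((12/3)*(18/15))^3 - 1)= 13657903/8500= 1606.81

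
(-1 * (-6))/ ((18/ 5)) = 5/ 3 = 1.67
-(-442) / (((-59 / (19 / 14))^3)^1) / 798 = -79781 / 11834759496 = -0.00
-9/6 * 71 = -213/2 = -106.50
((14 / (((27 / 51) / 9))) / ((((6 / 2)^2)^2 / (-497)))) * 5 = -591430 / 81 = -7301.60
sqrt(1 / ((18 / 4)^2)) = 2 / 9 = 0.22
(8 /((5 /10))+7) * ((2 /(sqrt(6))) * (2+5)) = 161 * sqrt(6) /3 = 131.46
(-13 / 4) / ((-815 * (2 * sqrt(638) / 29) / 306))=1989 * sqrt(638) / 71720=0.70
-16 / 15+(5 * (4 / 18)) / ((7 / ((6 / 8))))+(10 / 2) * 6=6101 / 210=29.05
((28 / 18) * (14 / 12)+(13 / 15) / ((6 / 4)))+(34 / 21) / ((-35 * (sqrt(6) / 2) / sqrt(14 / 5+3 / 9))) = 2.33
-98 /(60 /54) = -88.20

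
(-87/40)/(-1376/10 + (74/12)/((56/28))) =261/16142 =0.02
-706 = -706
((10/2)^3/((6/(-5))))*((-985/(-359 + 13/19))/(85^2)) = -467875/11805072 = -0.04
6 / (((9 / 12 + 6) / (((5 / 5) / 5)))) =8 / 45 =0.18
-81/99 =-0.82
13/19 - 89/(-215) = 4486/4085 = 1.10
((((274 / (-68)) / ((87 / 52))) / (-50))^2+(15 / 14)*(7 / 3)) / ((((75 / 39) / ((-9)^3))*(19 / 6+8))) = -21614184571473 / 254441921875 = -84.95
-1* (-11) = 11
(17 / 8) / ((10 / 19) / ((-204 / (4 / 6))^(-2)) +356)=323 / 7544992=0.00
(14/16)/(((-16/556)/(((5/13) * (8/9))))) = -4865/468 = -10.40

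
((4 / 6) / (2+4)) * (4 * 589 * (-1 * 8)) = -18848 / 9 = -2094.22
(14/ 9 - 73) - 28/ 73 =-47191/ 657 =-71.83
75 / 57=25 / 19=1.32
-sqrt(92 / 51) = -2 * sqrt(1173) / 51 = -1.34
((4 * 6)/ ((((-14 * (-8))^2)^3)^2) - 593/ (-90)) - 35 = -622625663308913597703257977/ 21914864958076739848765440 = -28.41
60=60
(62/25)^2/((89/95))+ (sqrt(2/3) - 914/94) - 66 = -36161183/522875+ sqrt(6)/3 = -68.34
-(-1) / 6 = 1 / 6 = 0.17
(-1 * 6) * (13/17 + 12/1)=-1302/17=-76.59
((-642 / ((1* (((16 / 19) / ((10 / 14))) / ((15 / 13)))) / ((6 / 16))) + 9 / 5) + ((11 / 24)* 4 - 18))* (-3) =21839197 / 29120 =749.97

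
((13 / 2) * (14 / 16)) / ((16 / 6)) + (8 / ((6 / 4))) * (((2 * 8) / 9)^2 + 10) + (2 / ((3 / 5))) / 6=2266787 / 31104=72.88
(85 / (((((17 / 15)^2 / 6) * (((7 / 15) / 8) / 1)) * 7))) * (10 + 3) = 10530000 / 833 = 12641.06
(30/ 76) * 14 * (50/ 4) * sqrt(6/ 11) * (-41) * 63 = -6780375 * sqrt(66)/ 418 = -131779.97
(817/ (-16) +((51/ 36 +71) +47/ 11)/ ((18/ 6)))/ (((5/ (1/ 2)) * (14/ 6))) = -40391/ 36960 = -1.09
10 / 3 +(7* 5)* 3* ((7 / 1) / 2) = 2225 / 6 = 370.83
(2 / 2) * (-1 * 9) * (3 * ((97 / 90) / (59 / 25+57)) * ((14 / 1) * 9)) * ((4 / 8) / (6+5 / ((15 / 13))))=-39285 / 13144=-2.99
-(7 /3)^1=-7 /3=-2.33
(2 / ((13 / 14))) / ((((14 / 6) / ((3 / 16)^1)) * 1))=9 / 52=0.17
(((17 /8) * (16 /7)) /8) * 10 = 85 /14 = 6.07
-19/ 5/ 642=-19/ 3210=-0.01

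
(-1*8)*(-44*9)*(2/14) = 3168/7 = 452.57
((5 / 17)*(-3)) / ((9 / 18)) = -30 / 17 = -1.76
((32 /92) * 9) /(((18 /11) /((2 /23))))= 88 /529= 0.17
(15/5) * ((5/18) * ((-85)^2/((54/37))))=1336625/324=4125.39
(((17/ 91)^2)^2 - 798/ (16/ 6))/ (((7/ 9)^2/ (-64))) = 106380726925968/ 3360173089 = 31659.30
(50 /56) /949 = 25 /26572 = 0.00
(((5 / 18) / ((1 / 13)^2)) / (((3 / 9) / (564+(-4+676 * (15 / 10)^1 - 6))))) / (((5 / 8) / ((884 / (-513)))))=-937011712 / 1539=-608844.52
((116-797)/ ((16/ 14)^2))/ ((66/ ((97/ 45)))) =-1078931/ 63360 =-17.03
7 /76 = 0.09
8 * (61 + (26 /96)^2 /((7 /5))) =984653 /2016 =488.42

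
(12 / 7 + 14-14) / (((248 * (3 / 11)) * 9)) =11 / 3906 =0.00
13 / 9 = 1.44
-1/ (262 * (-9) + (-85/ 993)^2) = 986049/ 2325096317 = 0.00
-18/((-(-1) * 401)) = -18/401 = -0.04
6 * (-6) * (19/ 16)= -171/ 4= -42.75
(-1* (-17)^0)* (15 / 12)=-5 / 4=-1.25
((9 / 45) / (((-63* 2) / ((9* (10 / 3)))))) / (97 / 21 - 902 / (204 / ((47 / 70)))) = -340 / 11783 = -0.03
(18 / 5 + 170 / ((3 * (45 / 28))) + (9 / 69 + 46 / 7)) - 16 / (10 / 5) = 816391 / 21735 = 37.56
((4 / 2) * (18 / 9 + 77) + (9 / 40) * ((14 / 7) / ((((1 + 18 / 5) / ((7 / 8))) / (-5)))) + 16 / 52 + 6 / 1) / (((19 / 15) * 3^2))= 2613335 / 181792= 14.38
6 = 6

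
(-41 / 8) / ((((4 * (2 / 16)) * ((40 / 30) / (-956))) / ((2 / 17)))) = 29397 / 34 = 864.62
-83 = -83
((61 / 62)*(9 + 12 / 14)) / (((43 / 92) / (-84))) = -2323368 / 1333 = -1742.96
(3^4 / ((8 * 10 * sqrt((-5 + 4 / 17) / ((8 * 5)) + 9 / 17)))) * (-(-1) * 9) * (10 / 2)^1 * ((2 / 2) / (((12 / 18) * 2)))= 729 * sqrt(5270) / 992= 53.35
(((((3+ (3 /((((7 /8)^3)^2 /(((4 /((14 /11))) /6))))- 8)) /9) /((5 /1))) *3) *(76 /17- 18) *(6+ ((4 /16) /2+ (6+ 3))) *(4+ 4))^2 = 5242837745525281924 /196006468053361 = 26748.29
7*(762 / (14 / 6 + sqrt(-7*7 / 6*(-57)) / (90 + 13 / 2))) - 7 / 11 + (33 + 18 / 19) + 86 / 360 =2119.66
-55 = -55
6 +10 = 16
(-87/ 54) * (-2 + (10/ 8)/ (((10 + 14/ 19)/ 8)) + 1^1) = 203/ 1836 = 0.11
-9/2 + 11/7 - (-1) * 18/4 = 11/7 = 1.57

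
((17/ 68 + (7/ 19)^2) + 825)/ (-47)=-1191857/ 67868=-17.56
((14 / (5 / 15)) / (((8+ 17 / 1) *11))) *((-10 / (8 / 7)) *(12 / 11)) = -1.46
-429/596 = -0.72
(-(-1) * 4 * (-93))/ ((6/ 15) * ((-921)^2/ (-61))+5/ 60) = 1361520/ 20357479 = 0.07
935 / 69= 13.55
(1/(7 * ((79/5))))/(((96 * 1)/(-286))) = -715/26544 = -0.03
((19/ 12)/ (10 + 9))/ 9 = 1/ 108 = 0.01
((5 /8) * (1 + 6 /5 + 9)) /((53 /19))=133 /53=2.51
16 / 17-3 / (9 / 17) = -241 / 51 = -4.73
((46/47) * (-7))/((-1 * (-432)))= -161/10152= -0.02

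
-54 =-54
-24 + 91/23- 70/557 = -20.17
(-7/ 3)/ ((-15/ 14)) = 98/ 45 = 2.18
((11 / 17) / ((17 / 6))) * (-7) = -462 / 289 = -1.60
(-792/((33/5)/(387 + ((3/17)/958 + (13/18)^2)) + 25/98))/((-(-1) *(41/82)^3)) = -288565319306880/12393977983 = -23282.70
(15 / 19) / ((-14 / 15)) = -225 / 266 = -0.85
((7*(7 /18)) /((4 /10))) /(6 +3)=245 /324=0.76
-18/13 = -1.38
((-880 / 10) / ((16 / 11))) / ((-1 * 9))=121 / 18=6.72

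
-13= -13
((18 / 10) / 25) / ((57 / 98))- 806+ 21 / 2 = -3778037 / 4750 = -795.38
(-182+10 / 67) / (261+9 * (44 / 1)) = -12184 / 44019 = -0.28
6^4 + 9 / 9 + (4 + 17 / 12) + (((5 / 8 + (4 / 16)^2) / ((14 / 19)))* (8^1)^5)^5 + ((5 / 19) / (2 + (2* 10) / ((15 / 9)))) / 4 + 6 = 204736868526640650523791001537 / 7663992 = 26714128684716874772806.52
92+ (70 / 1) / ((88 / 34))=2619 / 22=119.05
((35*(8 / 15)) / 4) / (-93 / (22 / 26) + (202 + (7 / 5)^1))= 385 / 7713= 0.05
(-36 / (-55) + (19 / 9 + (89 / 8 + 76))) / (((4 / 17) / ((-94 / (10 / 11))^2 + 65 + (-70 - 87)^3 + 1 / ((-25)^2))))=-1474326309.95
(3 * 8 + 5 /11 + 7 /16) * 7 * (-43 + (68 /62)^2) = -1231801389 /169136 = -7282.90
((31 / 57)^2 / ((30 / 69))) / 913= 22103 / 29663370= 0.00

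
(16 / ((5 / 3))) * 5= 48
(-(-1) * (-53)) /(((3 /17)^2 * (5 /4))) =-61268 /45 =-1361.51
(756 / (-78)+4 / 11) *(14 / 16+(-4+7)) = -20677 / 572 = -36.15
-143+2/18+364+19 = 2161/9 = 240.11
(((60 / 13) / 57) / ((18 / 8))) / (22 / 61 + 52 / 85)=207400 / 5604183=0.04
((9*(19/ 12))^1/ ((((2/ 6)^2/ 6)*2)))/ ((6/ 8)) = 513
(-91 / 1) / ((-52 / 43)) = 301 / 4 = 75.25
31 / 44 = 0.70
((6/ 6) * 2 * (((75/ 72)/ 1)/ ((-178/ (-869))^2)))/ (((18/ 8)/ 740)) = 16330.80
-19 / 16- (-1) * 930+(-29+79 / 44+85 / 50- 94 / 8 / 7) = 5554037 / 6160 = 901.63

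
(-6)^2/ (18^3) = 1/ 162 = 0.01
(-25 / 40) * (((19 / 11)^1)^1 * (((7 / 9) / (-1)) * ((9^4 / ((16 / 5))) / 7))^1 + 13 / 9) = 3105035 / 12672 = 245.03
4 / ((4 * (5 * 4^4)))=1 / 1280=0.00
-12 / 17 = -0.71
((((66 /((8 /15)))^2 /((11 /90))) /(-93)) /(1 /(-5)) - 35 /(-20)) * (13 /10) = 21723767 /2480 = 8759.58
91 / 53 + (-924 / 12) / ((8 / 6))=-11879 / 212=-56.03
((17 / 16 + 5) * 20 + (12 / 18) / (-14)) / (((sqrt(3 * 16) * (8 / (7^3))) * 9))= 498869 * sqrt(3) / 10368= 83.34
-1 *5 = -5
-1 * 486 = -486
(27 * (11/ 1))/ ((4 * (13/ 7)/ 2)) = 79.96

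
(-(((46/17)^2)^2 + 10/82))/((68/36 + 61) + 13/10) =-16559397090/19782533497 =-0.84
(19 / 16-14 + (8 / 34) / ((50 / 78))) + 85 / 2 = 30.05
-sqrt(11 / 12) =-sqrt(33) / 6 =-0.96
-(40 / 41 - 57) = 2297 / 41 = 56.02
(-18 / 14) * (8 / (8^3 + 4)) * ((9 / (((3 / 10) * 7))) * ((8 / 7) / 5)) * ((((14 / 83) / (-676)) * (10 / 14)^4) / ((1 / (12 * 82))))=88560000 / 70961288489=0.00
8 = 8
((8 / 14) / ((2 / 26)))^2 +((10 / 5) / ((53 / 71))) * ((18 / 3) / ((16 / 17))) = 750677 / 10388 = 72.26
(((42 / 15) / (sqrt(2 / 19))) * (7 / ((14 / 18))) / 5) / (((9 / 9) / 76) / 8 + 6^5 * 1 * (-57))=-0.00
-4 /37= -0.11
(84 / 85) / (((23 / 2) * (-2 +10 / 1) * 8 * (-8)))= -0.00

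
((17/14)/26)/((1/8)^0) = 17/364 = 0.05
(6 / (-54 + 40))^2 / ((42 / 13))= 39 / 686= 0.06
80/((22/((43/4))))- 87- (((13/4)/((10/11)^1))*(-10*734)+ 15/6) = 288091/11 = 26190.09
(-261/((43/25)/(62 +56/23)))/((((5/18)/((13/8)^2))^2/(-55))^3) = 3187220096386507275314099451/2654826659840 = 1200537927616936.52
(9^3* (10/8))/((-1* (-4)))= 3645/16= 227.81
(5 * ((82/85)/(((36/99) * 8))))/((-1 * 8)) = -451/2176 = -0.21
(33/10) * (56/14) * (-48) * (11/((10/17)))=-296208/25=-11848.32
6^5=7776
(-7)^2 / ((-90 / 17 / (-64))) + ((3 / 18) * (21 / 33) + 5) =591487 / 990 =597.46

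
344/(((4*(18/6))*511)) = 86/1533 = 0.06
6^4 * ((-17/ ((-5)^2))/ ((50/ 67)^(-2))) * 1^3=-2203200/ 4489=-490.80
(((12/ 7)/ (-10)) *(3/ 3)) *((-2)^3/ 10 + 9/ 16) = 57/ 1400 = 0.04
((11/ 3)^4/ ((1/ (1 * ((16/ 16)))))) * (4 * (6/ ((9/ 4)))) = 468512/ 243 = 1928.03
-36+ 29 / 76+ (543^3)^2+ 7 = 25632972850442020.38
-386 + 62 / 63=-24256 / 63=-385.02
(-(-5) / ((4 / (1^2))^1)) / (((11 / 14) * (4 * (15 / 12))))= 7 / 22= 0.32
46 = 46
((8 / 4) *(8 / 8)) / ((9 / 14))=28 / 9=3.11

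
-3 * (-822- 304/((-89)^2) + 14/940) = 9180859719/3722870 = 2466.07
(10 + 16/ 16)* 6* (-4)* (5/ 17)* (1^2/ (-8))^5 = 165/ 69632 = 0.00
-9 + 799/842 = -6779/842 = -8.05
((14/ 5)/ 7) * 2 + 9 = 9.80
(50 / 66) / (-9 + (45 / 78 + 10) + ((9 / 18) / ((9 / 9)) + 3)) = 0.15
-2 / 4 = -1 / 2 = -0.50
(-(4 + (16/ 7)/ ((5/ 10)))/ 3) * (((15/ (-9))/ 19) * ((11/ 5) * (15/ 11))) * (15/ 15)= 100/ 133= 0.75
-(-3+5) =-2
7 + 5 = 12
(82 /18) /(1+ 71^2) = 41 /45378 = 0.00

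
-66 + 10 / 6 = -64.33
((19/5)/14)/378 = 19/26460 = 0.00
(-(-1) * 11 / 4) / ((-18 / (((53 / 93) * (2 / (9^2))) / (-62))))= 0.00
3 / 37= 0.08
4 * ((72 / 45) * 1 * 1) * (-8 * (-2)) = 512 / 5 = 102.40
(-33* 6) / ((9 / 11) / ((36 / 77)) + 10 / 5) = -52.80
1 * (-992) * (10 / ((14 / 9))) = -44640 / 7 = -6377.14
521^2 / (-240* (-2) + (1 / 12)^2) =39087504 / 69121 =565.49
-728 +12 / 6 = -726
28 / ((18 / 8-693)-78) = -112 / 3075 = -0.04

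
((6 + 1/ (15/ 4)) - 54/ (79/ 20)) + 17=9.60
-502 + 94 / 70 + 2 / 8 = -70057 / 140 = -500.41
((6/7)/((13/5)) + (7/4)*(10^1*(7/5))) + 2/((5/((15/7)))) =4675/182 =25.69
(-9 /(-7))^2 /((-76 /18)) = -0.39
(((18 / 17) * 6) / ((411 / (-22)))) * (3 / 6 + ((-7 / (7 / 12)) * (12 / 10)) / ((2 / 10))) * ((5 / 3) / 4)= 23595 / 2329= 10.13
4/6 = 2/3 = 0.67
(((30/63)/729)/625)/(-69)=-2/132040125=-0.00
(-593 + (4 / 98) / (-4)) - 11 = -59193 / 98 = -604.01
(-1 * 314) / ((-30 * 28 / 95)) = 2983 / 84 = 35.51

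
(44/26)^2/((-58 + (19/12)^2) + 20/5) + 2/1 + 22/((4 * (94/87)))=1657326107/235589380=7.03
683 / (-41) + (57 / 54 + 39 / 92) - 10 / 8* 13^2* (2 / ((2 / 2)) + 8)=-72230449 / 33948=-2127.68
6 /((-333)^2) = 2 /36963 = 0.00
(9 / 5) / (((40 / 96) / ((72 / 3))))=2592 / 25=103.68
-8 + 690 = 682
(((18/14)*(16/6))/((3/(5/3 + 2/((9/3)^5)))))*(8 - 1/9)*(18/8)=57794/1701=33.98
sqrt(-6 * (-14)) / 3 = 2 * sqrt(21) / 3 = 3.06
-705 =-705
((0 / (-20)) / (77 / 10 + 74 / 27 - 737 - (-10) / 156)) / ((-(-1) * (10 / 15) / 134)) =0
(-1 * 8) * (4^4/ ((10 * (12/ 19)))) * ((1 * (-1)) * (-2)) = -9728/ 15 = -648.53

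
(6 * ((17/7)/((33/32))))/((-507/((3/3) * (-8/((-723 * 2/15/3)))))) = -0.01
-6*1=-6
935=935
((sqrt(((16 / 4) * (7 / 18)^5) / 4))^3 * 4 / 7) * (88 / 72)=0.00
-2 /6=-1 /3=-0.33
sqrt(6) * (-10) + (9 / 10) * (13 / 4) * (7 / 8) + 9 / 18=-21.44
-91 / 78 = -7 / 6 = -1.17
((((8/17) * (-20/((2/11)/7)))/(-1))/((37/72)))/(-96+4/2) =-221760/29563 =-7.50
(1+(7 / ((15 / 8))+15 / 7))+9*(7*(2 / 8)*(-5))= -30187 / 420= -71.87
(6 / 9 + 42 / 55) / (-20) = -59 / 825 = -0.07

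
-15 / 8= -1.88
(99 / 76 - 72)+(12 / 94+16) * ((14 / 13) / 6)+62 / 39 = -3074663 / 46436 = -66.21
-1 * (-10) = 10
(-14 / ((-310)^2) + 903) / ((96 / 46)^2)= 22952856647 / 110707200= 207.33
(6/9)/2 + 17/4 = 55/12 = 4.58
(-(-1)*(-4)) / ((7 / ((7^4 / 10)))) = -686 / 5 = -137.20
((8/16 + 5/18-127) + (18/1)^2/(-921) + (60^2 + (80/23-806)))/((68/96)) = 3770.69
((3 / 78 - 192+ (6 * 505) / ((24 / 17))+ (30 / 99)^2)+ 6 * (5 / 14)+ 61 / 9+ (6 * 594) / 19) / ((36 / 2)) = 16199403371 / 135567432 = 119.49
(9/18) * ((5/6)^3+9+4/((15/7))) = 12361/2160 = 5.72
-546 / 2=-273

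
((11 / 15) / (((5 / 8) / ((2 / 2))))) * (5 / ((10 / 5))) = 44 / 15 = 2.93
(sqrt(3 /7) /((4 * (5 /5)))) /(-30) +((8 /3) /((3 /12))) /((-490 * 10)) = -sqrt(21) /840-8 /3675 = -0.01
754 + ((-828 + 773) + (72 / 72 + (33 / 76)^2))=4044289 / 5776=700.19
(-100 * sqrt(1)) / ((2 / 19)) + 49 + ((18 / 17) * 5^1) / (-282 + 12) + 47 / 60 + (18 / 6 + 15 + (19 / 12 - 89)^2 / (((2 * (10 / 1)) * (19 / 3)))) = -254857007 / 310080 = -821.91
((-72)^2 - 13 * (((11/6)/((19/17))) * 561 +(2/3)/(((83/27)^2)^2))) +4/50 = -305638288228629/45085404950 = -6779.10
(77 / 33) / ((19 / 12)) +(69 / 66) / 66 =1.49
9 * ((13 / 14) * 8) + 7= 73.86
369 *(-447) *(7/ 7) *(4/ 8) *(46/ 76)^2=-87254847/ 2888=-30212.90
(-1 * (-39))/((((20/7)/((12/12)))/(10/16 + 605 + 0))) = 8266.78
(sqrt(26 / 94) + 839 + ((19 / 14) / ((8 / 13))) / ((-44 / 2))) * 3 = 3 * sqrt(611) / 47 + 6201147 / 2464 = 2518.28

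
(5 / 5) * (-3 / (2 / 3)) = -9 / 2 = -4.50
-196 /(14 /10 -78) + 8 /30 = 16232 /5745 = 2.83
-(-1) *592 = 592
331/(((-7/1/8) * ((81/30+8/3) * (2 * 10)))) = -3972/1127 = -3.52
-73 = -73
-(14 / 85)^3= -2744 / 614125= -0.00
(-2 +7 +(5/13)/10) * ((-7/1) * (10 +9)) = -17423/26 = -670.12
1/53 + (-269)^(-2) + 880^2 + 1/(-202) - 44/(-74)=22197251804778167/28663784042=774400.61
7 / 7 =1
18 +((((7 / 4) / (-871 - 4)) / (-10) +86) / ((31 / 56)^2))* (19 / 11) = 9740678 / 19375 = 502.74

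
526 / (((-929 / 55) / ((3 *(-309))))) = 26818110 / 929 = 28867.72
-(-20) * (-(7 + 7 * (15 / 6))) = -490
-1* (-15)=15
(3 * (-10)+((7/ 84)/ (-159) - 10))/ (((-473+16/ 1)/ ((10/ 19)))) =381605/ 8283582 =0.05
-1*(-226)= 226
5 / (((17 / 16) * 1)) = 80 / 17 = 4.71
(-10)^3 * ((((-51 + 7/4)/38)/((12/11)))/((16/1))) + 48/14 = 1983677/25536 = 77.68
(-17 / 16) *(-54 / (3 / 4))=76.50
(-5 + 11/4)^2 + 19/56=605/112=5.40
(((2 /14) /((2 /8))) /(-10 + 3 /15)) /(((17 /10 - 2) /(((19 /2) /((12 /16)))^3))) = 10974400 /27783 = 395.00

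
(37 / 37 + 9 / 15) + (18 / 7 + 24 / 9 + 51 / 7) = 1483 / 105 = 14.12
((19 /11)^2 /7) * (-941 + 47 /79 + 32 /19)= -400.09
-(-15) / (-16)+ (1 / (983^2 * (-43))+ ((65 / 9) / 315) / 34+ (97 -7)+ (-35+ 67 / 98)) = 2455752600627947 / 44856511375536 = 54.75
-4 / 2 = -2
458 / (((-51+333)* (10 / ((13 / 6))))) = 2977 / 8460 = 0.35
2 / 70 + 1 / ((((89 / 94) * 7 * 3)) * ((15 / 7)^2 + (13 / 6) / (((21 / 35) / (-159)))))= 2971487 / 104324465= 0.03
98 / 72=49 / 36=1.36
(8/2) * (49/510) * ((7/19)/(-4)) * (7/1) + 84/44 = 177079/106590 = 1.66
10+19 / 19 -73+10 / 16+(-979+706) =-334.38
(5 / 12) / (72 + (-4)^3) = 5 / 96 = 0.05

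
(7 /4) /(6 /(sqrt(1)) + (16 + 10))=7 /128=0.05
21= 21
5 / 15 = 0.33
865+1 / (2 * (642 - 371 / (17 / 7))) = 865.00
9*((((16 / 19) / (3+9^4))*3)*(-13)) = -468 / 10393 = -0.05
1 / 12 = 0.08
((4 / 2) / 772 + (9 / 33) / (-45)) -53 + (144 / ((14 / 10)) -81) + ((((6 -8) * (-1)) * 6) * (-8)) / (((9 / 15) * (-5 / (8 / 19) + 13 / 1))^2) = -8733595327 / 36112230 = -241.85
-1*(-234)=234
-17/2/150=-17/300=-0.06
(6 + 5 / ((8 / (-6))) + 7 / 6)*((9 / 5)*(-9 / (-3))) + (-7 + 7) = 369 / 20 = 18.45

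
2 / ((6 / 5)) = 5 / 3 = 1.67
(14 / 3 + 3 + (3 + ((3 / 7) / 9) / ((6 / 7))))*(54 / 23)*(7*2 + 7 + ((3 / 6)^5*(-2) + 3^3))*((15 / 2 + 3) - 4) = 5773209 / 736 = 7844.03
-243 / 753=-81 / 251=-0.32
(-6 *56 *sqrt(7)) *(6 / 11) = -2016 *sqrt(7) / 11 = -484.89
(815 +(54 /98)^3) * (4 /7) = 383614472 /823543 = 465.81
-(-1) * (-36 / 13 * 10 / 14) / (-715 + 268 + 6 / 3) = 36 / 8099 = 0.00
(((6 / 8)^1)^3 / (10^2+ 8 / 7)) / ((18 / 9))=63 / 30208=0.00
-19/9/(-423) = 19/3807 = 0.00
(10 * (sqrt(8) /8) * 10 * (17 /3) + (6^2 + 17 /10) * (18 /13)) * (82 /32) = 10701 /80 + 17425 * sqrt(2) /48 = 647.15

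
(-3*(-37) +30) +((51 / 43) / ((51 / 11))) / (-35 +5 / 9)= 1879431 / 13330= 140.99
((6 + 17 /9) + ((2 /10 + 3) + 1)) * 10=1088 /9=120.89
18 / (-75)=-6 / 25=-0.24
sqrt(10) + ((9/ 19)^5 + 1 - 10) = -22225842/ 2476099 + sqrt(10) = -5.81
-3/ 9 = -1/ 3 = -0.33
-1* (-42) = 42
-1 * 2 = -2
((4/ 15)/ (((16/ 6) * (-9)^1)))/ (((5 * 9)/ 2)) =-1/ 2025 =-0.00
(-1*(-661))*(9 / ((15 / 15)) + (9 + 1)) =12559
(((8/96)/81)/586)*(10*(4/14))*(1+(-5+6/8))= -65/3987144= -0.00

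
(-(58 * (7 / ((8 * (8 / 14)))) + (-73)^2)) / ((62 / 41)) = -3554085 / 992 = -3582.75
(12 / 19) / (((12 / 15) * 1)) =15 / 19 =0.79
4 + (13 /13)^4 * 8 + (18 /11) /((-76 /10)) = 2463 /209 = 11.78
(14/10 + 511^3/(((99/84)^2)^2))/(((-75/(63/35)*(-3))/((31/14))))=1225075.12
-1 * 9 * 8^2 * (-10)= 5760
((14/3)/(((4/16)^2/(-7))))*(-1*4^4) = 401408/3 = 133802.67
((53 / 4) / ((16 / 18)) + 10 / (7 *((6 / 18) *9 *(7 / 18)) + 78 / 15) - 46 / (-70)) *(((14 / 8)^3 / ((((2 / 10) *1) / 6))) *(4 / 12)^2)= 358965719 / 1231872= 291.40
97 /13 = 7.46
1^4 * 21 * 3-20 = 43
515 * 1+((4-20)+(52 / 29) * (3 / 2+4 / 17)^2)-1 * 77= 3582035 / 8381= 427.40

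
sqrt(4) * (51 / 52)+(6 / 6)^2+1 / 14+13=1459 / 91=16.03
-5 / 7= -0.71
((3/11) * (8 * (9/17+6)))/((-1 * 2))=-1332/187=-7.12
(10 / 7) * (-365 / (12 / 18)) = -5475 / 7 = -782.14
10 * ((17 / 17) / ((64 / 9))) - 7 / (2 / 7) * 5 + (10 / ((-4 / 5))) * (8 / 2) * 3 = -271.09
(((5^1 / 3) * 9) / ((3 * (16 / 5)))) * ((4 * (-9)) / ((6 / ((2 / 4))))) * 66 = -2475 / 8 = -309.38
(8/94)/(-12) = -1/141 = -0.01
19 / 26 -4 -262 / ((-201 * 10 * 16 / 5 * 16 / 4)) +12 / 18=-433529 / 167232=-2.59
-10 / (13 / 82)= -820 / 13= -63.08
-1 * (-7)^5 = 16807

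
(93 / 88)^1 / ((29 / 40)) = 465 / 319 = 1.46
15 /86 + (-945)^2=893025.17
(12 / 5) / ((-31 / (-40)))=96 / 31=3.10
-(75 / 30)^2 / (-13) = 25 / 52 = 0.48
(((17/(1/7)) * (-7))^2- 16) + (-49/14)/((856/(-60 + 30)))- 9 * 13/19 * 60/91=78995605029/113848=693869.06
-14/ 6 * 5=-35/ 3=-11.67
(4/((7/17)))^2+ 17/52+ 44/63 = 2187545/22932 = 95.39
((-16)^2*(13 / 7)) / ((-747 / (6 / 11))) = -6656 / 19173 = -0.35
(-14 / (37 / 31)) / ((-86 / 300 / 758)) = 49345800 / 1591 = 31015.59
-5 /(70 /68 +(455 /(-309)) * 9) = 3502 /8561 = 0.41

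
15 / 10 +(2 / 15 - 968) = -28991 / 30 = -966.37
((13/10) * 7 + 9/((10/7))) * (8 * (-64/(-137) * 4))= 157696/685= 230.21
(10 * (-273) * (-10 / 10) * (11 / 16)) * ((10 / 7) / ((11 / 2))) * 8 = 3900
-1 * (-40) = 40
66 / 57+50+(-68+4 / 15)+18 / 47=-216898 / 13395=-16.19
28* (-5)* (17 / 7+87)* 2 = -25040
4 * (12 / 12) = 4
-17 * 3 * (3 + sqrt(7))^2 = -816 - 306 * sqrt(7) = -1625.60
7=7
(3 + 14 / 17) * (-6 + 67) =3965 / 17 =233.24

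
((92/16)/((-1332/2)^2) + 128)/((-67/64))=-908402780/7429563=-122.27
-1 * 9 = -9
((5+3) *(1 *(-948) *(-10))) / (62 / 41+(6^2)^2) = 1554720 / 26599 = 58.45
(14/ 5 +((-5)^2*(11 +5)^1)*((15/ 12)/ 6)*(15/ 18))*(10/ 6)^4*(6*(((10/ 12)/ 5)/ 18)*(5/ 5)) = 406375/ 13122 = 30.97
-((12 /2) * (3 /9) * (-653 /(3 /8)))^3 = 1140511035392 /27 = 42241149458.96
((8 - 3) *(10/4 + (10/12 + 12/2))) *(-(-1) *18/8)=105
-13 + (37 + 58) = 82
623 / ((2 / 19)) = 11837 / 2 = 5918.50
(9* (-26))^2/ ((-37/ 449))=-24585444/ 37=-664471.46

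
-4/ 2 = -2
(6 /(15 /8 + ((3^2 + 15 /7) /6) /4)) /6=56 /131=0.43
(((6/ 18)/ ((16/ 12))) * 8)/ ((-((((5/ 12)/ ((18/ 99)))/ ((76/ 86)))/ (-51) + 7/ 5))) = -465120/ 313759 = -1.48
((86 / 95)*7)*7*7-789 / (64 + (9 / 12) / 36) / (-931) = 4441909706 / 14304815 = 310.52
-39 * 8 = -312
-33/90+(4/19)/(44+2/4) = -18361/50730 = -0.36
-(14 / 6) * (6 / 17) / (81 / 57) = -266 / 459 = -0.58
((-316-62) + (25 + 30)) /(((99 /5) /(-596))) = 962540 /99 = 9722.63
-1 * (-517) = 517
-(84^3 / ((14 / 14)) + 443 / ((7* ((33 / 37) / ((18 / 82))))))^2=-3501448199668921401 / 9966649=-351316495611.41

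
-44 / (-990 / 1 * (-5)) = -2 / 225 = -0.01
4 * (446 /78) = 892 /39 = 22.87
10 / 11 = 0.91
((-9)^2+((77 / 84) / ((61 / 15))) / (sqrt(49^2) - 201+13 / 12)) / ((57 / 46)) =137202452 / 2098949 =65.37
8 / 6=4 / 3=1.33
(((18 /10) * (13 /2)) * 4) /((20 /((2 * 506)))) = 59202 /25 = 2368.08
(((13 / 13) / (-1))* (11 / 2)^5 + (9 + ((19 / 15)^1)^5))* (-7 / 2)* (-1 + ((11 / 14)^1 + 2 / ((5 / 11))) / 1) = 73551.54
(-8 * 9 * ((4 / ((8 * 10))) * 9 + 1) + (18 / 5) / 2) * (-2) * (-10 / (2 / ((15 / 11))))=-15390 / 11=-1399.09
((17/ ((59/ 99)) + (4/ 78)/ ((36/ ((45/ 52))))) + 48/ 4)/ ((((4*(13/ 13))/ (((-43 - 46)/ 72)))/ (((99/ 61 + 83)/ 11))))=-2227761756419/ 23122509696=-96.35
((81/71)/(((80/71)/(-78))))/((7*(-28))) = 3159/7840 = 0.40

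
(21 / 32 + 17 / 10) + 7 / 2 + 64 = 11177 / 160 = 69.86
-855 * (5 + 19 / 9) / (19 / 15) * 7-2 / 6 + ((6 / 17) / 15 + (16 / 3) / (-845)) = -482668541 / 14365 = -33600.32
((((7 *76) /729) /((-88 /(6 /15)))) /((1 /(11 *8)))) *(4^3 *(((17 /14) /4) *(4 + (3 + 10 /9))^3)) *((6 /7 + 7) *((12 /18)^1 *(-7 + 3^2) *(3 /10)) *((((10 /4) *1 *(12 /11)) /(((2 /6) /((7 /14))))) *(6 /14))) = -16083518848 /964467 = -16676.07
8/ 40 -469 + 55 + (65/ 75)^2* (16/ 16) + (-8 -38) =-103286/ 225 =-459.05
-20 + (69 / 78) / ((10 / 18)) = -2393 / 130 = -18.41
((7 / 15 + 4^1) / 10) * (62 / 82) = 2077 / 6150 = 0.34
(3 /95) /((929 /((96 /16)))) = 18 /88255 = 0.00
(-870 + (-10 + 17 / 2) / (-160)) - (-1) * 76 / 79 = -21969043 / 25280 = -869.03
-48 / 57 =-16 / 19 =-0.84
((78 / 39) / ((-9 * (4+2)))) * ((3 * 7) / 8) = -7 / 72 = -0.10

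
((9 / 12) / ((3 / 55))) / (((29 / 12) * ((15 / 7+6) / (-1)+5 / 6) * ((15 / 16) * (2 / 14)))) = -51744 / 8903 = -5.81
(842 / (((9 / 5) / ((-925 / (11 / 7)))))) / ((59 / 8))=-218078000 / 5841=-37335.73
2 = 2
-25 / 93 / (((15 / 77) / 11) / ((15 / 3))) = -21175 / 279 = -75.90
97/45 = 2.16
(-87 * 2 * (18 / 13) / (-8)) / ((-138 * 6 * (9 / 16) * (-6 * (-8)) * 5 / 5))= -29 / 21528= -0.00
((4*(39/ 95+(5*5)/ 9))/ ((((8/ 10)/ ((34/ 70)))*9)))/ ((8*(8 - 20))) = -23171/ 2585520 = -0.01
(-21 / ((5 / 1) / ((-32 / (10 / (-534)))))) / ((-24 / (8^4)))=30621696 / 25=1224867.84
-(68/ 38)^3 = -39304/ 6859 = -5.73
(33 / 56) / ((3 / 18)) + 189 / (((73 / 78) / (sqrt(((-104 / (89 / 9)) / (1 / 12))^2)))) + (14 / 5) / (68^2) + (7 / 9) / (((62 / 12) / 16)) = 1246389028019539 / 48893563320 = 25491.88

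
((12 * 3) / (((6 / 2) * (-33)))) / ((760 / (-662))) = 331 / 1045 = 0.32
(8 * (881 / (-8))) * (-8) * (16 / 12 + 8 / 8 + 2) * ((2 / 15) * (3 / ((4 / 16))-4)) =1465984 / 45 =32577.42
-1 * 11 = -11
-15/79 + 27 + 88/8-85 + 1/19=-70753/1501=-47.14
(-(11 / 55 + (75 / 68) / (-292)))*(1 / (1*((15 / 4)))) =-19481 / 372300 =-0.05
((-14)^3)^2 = 7529536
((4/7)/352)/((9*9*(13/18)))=1/36036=0.00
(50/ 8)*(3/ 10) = 15/ 8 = 1.88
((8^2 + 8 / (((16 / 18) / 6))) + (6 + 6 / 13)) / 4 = 809 / 26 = 31.12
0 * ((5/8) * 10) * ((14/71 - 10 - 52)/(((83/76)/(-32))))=0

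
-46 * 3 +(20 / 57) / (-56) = -110129 / 798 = -138.01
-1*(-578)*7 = 4046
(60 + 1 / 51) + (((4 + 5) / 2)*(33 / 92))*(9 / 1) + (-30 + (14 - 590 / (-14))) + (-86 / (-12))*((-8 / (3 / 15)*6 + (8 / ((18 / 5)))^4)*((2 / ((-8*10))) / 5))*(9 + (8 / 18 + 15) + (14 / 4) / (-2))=5353346592947 / 19394053560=276.03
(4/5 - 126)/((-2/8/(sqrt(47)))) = 2504* sqrt(47)/5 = 3433.31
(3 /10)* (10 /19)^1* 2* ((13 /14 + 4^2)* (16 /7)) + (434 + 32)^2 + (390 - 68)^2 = 298713416 /931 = 320852.22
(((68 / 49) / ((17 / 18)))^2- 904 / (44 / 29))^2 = 245835117556900 / 697540921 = 352431.10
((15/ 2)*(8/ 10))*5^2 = 150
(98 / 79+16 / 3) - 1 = 1321 / 237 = 5.57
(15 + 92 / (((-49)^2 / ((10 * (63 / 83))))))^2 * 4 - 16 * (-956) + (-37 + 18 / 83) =16194.46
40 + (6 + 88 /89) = 4182 /89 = 46.99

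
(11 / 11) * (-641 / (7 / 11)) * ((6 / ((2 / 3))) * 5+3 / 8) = -2559513 / 56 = -45705.59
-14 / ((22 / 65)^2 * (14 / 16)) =-139.67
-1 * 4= -4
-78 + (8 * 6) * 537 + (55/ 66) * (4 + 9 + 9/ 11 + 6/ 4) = 3393821/ 132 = 25710.77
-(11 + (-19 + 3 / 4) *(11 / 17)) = 55 / 68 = 0.81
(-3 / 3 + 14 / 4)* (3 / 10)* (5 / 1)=15 / 4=3.75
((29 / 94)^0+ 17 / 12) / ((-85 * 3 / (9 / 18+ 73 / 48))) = -0.02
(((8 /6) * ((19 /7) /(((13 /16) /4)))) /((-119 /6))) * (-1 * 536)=5214208 /10829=481.50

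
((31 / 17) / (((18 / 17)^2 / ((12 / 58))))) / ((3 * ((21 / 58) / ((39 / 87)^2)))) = 89063 / 1430541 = 0.06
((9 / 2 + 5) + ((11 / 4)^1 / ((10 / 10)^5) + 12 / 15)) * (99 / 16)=25839 / 320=80.75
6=6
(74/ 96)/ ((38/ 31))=1147/ 1824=0.63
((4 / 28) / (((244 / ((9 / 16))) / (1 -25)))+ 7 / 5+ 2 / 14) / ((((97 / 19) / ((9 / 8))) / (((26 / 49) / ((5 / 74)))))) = 2156374467 / 811812400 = 2.66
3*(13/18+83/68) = 1189/204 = 5.83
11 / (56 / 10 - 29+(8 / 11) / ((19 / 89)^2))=-218405 / 147767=-1.48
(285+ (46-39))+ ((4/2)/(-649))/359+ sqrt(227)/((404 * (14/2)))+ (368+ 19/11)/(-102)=sqrt(227)/2828+ 6853260613/23765082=288.38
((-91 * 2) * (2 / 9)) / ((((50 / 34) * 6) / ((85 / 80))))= -26299 / 5400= -4.87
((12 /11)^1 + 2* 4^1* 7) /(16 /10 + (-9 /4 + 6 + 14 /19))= 238640 /25443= 9.38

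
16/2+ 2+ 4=14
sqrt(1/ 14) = sqrt(14)/ 14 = 0.27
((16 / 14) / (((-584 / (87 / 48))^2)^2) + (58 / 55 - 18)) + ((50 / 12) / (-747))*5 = -13954405156143571208153 / 822136477904189521920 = -16.97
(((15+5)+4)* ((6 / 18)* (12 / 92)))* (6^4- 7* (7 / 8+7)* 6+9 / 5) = 116046 / 115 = 1009.10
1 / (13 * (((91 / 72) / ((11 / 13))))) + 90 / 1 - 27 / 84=5519835 / 61516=89.73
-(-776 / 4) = 194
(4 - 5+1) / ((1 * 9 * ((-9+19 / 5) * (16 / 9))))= 0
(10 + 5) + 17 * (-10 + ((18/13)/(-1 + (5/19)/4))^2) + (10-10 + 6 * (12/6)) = -90011639/851929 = -105.66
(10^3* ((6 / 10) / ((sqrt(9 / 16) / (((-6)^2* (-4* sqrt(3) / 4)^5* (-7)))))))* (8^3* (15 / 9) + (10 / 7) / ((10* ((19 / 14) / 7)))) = 29442873600* sqrt(3) / 19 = 2684029105.05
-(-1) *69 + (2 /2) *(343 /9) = 964 /9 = 107.11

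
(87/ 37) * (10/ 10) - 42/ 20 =93/ 370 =0.25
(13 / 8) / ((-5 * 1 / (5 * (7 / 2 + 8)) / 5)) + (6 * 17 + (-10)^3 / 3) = -15589 / 48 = -324.77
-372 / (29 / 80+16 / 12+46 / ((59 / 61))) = -5267520 / 697453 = -7.55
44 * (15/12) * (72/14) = 1980/7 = 282.86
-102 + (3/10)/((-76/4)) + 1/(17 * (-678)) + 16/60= -18568722/182495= -101.75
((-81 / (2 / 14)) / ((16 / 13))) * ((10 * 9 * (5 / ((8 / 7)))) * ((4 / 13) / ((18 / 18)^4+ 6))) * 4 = -127575 / 4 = -31893.75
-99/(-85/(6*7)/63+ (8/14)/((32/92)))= -130977/2131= -61.46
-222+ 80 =-142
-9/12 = -3/4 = -0.75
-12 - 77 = -89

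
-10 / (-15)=2 / 3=0.67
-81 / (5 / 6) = -486 / 5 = -97.20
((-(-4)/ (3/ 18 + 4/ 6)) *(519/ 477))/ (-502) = -692/ 66515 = -0.01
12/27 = 4/9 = 0.44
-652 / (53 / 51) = -33252 / 53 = -627.40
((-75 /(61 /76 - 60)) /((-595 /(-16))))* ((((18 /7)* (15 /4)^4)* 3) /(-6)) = -129853125 /14990668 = -8.66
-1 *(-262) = 262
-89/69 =-1.29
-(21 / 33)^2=-49 / 121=-0.40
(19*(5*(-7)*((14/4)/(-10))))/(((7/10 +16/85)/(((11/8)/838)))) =870485/2024608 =0.43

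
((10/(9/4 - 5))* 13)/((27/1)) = -520/297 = -1.75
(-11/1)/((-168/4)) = 11/42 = 0.26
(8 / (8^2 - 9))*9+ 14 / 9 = 1418 / 495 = 2.86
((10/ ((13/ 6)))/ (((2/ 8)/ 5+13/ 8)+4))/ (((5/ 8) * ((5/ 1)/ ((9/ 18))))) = 0.13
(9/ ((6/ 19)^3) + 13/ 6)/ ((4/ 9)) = 20733/ 32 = 647.91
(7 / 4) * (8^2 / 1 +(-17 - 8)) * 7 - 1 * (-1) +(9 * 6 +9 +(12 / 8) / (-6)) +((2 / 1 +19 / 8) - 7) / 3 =4325 / 8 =540.62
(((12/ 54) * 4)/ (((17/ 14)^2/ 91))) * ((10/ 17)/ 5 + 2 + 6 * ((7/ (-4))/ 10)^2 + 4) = 382131841/ 1105425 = 345.69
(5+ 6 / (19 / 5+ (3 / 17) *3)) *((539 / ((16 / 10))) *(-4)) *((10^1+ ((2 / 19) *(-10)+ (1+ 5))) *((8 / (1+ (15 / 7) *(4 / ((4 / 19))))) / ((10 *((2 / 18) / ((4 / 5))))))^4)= -1813372994043072 / 38781347865625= -46.76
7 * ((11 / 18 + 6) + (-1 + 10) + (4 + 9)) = 3605 / 18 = 200.28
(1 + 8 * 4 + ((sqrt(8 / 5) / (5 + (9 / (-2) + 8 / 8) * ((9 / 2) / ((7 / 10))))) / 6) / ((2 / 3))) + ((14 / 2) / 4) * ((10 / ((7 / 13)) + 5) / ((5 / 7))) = 363 / 4 - sqrt(10) / 175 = 90.73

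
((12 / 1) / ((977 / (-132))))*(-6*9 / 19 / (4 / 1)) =21384 / 18563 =1.15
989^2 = 978121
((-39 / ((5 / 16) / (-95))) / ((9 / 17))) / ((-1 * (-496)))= 4199 / 93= 45.15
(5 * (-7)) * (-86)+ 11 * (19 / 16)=48369 / 16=3023.06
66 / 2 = 33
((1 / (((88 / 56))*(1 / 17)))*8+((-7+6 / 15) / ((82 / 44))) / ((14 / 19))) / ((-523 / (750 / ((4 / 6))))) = -290306925 / 1651111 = -175.83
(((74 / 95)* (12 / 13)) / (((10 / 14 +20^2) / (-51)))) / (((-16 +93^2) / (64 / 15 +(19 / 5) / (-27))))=-1154104 / 26387843625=-0.00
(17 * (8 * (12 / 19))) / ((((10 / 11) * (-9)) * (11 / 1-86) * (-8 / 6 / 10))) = -1496 / 1425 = -1.05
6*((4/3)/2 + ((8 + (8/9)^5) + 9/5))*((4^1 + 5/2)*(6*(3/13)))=595.17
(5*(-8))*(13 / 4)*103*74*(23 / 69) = -330286.67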